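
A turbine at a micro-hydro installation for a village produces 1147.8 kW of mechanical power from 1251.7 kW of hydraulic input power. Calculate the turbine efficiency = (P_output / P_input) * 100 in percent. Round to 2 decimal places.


Turbine efficiency = (output power / input power) * 100
eta = (1147.8 / 1251.7) * 100
eta = 91.70%

91.70


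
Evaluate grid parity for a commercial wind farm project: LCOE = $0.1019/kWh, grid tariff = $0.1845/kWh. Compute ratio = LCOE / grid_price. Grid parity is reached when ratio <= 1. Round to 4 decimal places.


Compare LCOE to grid price:
  LCOE = $0.1019/kWh, Grid price = $0.1845/kWh
  Ratio = LCOE / grid_price = 0.1019 / 0.1845 = 0.5523
  Grid parity achieved (ratio <= 1)? yes

0.5523


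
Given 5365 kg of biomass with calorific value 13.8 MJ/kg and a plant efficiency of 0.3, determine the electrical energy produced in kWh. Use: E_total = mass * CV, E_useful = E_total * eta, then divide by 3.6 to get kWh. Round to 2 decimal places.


Total energy = mass * CV = 5365 * 13.8 = 74037.0 MJ
Useful energy = total * eta = 74037.0 * 0.3 = 22211.1 MJ
Convert to kWh: 22211.1 / 3.6
Useful energy = 6169.75 kWh

6169.75


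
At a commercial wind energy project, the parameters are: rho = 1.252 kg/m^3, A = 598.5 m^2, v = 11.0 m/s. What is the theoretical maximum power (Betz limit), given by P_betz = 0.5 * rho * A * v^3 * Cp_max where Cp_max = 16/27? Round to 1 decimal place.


The Betz coefficient Cp_max = 16/27 = 0.5926
v^3 = 11.0^3 = 1331.0
P_betz = 0.5 * rho * A * v^3 * Cp_max
P_betz = 0.5 * 1.252 * 598.5 * 1331.0 * 0.5926
P_betz = 295510.4 W

295510.4


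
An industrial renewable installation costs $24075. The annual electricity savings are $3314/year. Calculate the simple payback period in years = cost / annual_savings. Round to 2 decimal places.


Simple payback period = initial cost / annual savings
Payback = 24075 / 3314
Payback = 7.26 years

7.26


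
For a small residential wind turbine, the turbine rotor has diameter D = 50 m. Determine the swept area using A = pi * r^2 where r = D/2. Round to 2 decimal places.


Compute the rotor radius:
  r = D / 2 = 50 / 2 = 25.0 m
Calculate swept area:
  A = pi * r^2 = pi * 25.0^2
  A = 1963.50 m^2

1963.50


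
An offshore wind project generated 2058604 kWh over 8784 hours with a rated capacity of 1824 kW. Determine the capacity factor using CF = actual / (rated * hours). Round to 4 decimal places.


Capacity factor = actual output / maximum possible output
Maximum possible = rated * hours = 1824 * 8784 = 16022016 kWh
CF = 2058604 / 16022016
CF = 0.1285

0.1285


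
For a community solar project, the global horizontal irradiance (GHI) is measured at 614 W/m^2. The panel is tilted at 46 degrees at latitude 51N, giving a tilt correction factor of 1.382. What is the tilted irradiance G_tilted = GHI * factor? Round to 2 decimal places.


Identify the given values:
  GHI = 614 W/m^2, tilt correction factor = 1.382
Apply the formula G_tilted = GHI * factor:
  G_tilted = 614 * 1.382
  G_tilted = 848.55 W/m^2

848.55


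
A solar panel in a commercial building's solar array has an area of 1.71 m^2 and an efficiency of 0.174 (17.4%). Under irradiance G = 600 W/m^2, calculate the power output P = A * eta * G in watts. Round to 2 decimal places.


Use the solar power formula P = A * eta * G.
Given: A = 1.71 m^2, eta = 0.174, G = 600 W/m^2
P = 1.71 * 0.174 * 600
P = 178.52 W

178.52


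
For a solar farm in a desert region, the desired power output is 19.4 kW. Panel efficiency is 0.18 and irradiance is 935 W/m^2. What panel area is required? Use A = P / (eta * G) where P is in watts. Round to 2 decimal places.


Convert target power to watts: P = 19.4 * 1000 = 19400.0 W
Compute denominator: eta * G = 0.18 * 935 = 168.3
Required area A = P / (eta * G) = 19400.0 / 168.3
A = 115.27 m^2

115.27


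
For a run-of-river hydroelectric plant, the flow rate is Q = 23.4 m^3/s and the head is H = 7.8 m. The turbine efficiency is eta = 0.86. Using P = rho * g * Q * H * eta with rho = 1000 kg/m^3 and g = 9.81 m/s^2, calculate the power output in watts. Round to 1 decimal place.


Apply the hydropower formula P = rho * g * Q * H * eta
rho * g = 1000 * 9.81 = 9810.0
P = 9810.0 * 23.4 * 7.8 * 0.86
P = 1539848.2 W

1539848.2


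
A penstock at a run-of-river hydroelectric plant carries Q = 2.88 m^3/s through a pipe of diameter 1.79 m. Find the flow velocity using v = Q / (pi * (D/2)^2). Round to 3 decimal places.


Compute pipe cross-sectional area:
  A = pi * (D/2)^2 = pi * (1.79/2)^2 = 2.5165 m^2
Calculate velocity:
  v = Q / A = 2.88 / 2.5165
  v = 1.144 m/s

1.144


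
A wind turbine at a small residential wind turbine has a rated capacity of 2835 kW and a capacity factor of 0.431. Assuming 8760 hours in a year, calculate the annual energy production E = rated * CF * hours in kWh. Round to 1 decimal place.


Annual energy = rated_kW * capacity_factor * hours_per_year
Given: P_rated = 2835 kW, CF = 0.431, hours = 8760
E = 2835 * 0.431 * 8760
E = 10703712.6 kWh

10703712.6


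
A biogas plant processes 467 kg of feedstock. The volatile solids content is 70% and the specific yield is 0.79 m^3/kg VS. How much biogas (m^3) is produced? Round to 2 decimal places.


Compute volatile solids:
  VS = mass * VS_fraction = 467 * 0.7 = 326.9 kg
Calculate biogas volume:
  Biogas = VS * specific_yield = 326.9 * 0.79
  Biogas = 258.25 m^3

258.25


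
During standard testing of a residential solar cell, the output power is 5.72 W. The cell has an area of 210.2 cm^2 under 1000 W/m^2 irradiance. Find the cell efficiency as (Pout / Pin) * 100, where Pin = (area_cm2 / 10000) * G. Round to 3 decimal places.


First compute the input power:
  Pin = area_cm2 / 10000 * G = 210.2 / 10000 * 1000 = 21.02 W
Then compute efficiency:
  Efficiency = (Pout / Pin) * 100 = (5.72 / 21.02) * 100
  Efficiency = 27.212%

27.212


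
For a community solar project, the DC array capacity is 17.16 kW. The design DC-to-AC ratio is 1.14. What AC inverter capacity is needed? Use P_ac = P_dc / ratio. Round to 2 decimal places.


The inverter AC capacity is determined by the DC/AC ratio.
Given: P_dc = 17.16 kW, DC/AC ratio = 1.14
P_ac = P_dc / ratio = 17.16 / 1.14
P_ac = 15.05 kW

15.05


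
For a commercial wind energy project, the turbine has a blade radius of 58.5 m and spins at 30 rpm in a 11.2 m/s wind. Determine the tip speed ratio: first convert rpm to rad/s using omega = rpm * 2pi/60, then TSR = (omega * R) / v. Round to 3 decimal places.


Convert rotational speed to rad/s:
  omega = 30 * 2 * pi / 60 = 3.1416 rad/s
Compute tip speed:
  v_tip = omega * R = 3.1416 * 58.5 = 183.783 m/s
Tip speed ratio:
  TSR = v_tip / v_wind = 183.783 / 11.2 = 16.409

16.409


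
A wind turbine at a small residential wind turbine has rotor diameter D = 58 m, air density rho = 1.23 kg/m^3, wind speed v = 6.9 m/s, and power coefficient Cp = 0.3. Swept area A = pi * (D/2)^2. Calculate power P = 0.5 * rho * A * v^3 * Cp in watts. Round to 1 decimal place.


Step 1 -- Compute swept area:
  A = pi * (D/2)^2 = pi * (58/2)^2 = 2642.08 m^2
Step 2 -- Apply wind power equation:
  P = 0.5 * rho * A * v^3 * Cp
  v^3 = 6.9^3 = 328.509
  P = 0.5 * 1.23 * 2642.08 * 328.509 * 0.3
  P = 160136.2 W

160136.2


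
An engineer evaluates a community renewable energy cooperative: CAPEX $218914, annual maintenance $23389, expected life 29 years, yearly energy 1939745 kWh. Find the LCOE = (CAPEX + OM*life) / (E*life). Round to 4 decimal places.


Total cost = CAPEX + OM * lifetime = 218914 + 23389 * 29 = 218914 + 678281 = 897195
Total generation = annual * lifetime = 1939745 * 29 = 56252605 kWh
LCOE = 897195 / 56252605
LCOE = 0.0159 $/kWh

0.0159


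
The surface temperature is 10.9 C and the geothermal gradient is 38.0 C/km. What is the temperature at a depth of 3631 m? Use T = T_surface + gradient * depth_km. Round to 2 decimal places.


Convert depth to km: 3631 / 1000 = 3.631 km
Temperature increase = gradient * depth_km = 38.0 * 3.631 = 137.98 C
Temperature at depth = T_surface + delta_T = 10.9 + 137.98
T = 148.88 C

148.88


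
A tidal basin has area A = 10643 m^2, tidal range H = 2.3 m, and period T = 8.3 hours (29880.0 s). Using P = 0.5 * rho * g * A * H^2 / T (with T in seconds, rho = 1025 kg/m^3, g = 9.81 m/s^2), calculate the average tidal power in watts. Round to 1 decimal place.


Convert period to seconds: T = 8.3 * 3600 = 29880.0 s
H^2 = 2.3^2 = 5.29
P = 0.5 * rho * g * A * H^2 / T
P = 0.5 * 1025 * 9.81 * 10643 * 5.29 / 29880.0
P = 9473.3 W

9473.3


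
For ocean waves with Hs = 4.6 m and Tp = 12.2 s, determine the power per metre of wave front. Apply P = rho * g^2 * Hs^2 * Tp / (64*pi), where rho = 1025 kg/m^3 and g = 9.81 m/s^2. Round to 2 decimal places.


Apply wave power formula:
  g^2 = 9.81^2 = 96.2361
  Hs^2 = 4.6^2 = 21.16
  Numerator = rho * g^2 * Hs^2 * Tp = 1025 * 96.2361 * 21.16 * 12.2 = 25464630.23
  Denominator = 64 * pi = 201.0619
  P = 25464630.23 / 201.0619 = 126650.68 W/m

126650.68


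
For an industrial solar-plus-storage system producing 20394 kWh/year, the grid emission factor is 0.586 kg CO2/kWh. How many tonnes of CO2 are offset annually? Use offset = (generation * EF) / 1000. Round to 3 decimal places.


CO2 offset in kg = generation * emission_factor
CO2 offset = 20394 * 0.586 = 11950.88 kg
Convert to tonnes:
  CO2 offset = 11950.88 / 1000 = 11.951 tonnes

11.951


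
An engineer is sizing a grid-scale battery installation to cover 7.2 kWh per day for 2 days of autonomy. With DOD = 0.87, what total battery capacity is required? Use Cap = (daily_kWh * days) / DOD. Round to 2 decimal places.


Total energy needed = daily * days = 7.2 * 2 = 14.4 kWh
Account for depth of discharge:
  Cap = total_energy / DOD = 14.4 / 0.87
  Cap = 16.55 kWh

16.55


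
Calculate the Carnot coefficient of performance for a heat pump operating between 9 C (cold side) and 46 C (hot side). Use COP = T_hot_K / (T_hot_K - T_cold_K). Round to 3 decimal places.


Convert to Kelvin:
  T_hot = 46 + 273.15 = 319.15 K
  T_cold = 9 + 273.15 = 282.15 K
Apply Carnot COP formula:
  COP = T_hot_K / (T_hot_K - T_cold_K) = 319.15 / 37.0
  COP = 8.626

8.626


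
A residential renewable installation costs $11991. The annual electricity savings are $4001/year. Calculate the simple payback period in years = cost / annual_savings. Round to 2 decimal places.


Simple payback period = initial cost / annual savings
Payback = 11991 / 4001
Payback = 3.00 years

3.00


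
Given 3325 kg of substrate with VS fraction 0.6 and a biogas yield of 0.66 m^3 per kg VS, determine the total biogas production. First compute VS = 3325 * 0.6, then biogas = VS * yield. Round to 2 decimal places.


Compute volatile solids:
  VS = mass * VS_fraction = 3325 * 0.6 = 1995.0 kg
Calculate biogas volume:
  Biogas = VS * specific_yield = 1995.0 * 0.66
  Biogas = 1316.70 m^3

1316.70


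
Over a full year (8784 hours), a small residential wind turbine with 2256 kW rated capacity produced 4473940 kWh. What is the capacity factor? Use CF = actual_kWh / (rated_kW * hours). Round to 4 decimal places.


Capacity factor = actual output / maximum possible output
Maximum possible = rated * hours = 2256 * 8784 = 19816704 kWh
CF = 4473940 / 19816704
CF = 0.2258

0.2258


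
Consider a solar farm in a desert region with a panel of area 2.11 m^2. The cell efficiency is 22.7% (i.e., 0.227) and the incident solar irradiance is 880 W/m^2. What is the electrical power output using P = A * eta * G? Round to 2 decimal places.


Use the solar power formula P = A * eta * G.
Given: A = 2.11 m^2, eta = 0.227, G = 880 W/m^2
P = 2.11 * 0.227 * 880
P = 421.49 W

421.49


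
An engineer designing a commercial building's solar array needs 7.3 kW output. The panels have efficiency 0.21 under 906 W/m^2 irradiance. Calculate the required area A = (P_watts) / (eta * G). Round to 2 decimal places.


Convert target power to watts: P = 7.3 * 1000 = 7300.0 W
Compute denominator: eta * G = 0.21 * 906 = 190.26
Required area A = P / (eta * G) = 7300.0 / 190.26
A = 38.37 m^2

38.37


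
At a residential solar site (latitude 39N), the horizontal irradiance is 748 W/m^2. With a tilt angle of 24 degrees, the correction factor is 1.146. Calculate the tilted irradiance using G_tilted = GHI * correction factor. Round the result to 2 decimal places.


Identify the given values:
  GHI = 748 W/m^2, tilt correction factor = 1.146
Apply the formula G_tilted = GHI * factor:
  G_tilted = 748 * 1.146
  G_tilted = 857.21 W/m^2

857.21


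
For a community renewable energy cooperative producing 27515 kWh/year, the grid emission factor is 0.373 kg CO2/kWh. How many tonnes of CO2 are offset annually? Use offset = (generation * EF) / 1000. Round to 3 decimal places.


CO2 offset in kg = generation * emission_factor
CO2 offset = 27515 * 0.373 = 10263.1 kg
Convert to tonnes:
  CO2 offset = 10263.1 / 1000 = 10.263 tonnes

10.263


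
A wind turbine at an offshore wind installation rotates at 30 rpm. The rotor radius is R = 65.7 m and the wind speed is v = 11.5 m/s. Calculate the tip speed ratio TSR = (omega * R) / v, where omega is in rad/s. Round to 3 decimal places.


Convert rotational speed to rad/s:
  omega = 30 * 2 * pi / 60 = 3.1416 rad/s
Compute tip speed:
  v_tip = omega * R = 3.1416 * 65.7 = 206.403 m/s
Tip speed ratio:
  TSR = v_tip / v_wind = 206.403 / 11.5 = 17.948

17.948


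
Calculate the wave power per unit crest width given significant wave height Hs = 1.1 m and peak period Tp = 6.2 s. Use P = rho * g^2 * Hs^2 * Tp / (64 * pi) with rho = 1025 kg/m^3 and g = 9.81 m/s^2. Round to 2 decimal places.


Apply wave power formula:
  g^2 = 9.81^2 = 96.2361
  Hs^2 = 1.1^2 = 1.21
  Numerator = rho * g^2 * Hs^2 * Tp = 1025 * 96.2361 * 1.21 * 6.2 = 740012.3
  Denominator = 64 * pi = 201.0619
  P = 740012.3 / 201.0619 = 3680.52 W/m

3680.52


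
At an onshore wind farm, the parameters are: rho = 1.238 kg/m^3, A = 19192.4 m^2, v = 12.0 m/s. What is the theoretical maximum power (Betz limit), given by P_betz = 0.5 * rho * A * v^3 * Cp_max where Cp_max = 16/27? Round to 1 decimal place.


The Betz coefficient Cp_max = 16/27 = 0.5926
v^3 = 12.0^3 = 1728.0
P_betz = 0.5 * rho * A * v^3 * Cp_max
P_betz = 0.5 * 1.238 * 19192.4 * 1728.0 * 0.5926
P_betz = 12165217.9 W

12165217.9


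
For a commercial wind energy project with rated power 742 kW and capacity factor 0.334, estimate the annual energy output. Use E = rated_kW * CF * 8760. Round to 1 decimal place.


Annual energy = rated_kW * capacity_factor * hours_per_year
Given: P_rated = 742 kW, CF = 0.334, hours = 8760
E = 742 * 0.334 * 8760
E = 2170973.3 kWh

2170973.3


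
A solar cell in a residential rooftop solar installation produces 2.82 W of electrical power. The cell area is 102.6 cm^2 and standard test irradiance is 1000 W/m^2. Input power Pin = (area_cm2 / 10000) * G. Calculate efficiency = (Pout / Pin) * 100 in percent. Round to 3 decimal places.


First compute the input power:
  Pin = area_cm2 / 10000 * G = 102.6 / 10000 * 1000 = 10.26 W
Then compute efficiency:
  Efficiency = (Pout / Pin) * 100 = (2.82 / 10.26) * 100
  Efficiency = 27.485%

27.485


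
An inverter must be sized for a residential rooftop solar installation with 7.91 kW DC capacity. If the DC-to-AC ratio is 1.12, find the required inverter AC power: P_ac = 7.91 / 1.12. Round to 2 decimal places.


The inverter AC capacity is determined by the DC/AC ratio.
Given: P_dc = 7.91 kW, DC/AC ratio = 1.12
P_ac = P_dc / ratio = 7.91 / 1.12
P_ac = 7.06 kW

7.06


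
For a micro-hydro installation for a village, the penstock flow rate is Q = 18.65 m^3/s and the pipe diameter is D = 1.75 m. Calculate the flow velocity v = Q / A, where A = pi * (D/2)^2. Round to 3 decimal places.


Compute pipe cross-sectional area:
  A = pi * (D/2)^2 = pi * (1.75/2)^2 = 2.4053 m^2
Calculate velocity:
  v = Q / A = 18.65 / 2.4053
  v = 7.754 m/s

7.754


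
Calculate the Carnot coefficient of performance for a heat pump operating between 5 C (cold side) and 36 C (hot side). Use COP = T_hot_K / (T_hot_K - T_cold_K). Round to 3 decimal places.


Convert to Kelvin:
  T_hot = 36 + 273.15 = 309.15 K
  T_cold = 5 + 273.15 = 278.15 K
Apply Carnot COP formula:
  COP = T_hot_K / (T_hot_K - T_cold_K) = 309.15 / 31.0
  COP = 9.973

9.973


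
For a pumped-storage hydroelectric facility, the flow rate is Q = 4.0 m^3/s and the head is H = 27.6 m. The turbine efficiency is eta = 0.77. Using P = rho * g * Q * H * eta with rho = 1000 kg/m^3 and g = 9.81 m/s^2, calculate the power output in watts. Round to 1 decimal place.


Apply the hydropower formula P = rho * g * Q * H * eta
rho * g = 1000 * 9.81 = 9810.0
P = 9810.0 * 4.0 * 27.6 * 0.77
P = 833928.5 W

833928.5


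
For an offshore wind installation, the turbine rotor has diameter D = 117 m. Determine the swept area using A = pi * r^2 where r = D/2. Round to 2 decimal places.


Compute the rotor radius:
  r = D / 2 = 117 / 2 = 58.5 m
Calculate swept area:
  A = pi * r^2 = pi * 58.5^2
  A = 10751.32 m^2

10751.32


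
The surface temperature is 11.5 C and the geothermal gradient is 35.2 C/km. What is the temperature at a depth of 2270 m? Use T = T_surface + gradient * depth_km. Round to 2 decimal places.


Convert depth to km: 2270 / 1000 = 2.27 km
Temperature increase = gradient * depth_km = 35.2 * 2.27 = 79.9 C
Temperature at depth = T_surface + delta_T = 11.5 + 79.9
T = 91.40 C

91.40


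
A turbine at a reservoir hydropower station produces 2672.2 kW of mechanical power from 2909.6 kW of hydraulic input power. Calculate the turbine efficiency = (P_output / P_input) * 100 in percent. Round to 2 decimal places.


Turbine efficiency = (output power / input power) * 100
eta = (2672.2 / 2909.6) * 100
eta = 91.84%

91.84


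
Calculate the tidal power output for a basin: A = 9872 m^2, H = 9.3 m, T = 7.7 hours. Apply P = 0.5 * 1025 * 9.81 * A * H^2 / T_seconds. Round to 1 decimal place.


Convert period to seconds: T = 7.7 * 3600 = 27720.0 s
H^2 = 9.3^2 = 86.49
P = 0.5 * rho * g * A * H^2 / T
P = 0.5 * 1025 * 9.81 * 9872 * 86.49 / 27720.0
P = 154860.5 W

154860.5


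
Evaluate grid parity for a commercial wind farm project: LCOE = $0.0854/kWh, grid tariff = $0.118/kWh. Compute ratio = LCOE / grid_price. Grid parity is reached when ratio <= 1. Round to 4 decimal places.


Compare LCOE to grid price:
  LCOE = $0.0854/kWh, Grid price = $0.118/kWh
  Ratio = LCOE / grid_price = 0.0854 / 0.118 = 0.7237
  Grid parity achieved (ratio <= 1)? yes

0.7237


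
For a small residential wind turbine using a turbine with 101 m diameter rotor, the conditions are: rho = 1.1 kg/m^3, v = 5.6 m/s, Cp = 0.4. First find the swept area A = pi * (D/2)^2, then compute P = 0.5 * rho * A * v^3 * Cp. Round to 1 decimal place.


Step 1 -- Compute swept area:
  A = pi * (D/2)^2 = pi * (101/2)^2 = 8011.85 m^2
Step 2 -- Apply wind power equation:
  P = 0.5 * rho * A * v^3 * Cp
  v^3 = 5.6^3 = 175.616
  P = 0.5 * 1.1 * 8011.85 * 175.616 * 0.4
  P = 309541.9 W

309541.9


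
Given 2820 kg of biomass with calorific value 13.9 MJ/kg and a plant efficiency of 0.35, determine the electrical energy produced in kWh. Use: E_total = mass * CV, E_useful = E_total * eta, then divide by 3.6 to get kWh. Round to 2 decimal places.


Total energy = mass * CV = 2820 * 13.9 = 39198.0 MJ
Useful energy = total * eta = 39198.0 * 0.35 = 13719.3 MJ
Convert to kWh: 13719.3 / 3.6
Useful energy = 3810.92 kWh

3810.92


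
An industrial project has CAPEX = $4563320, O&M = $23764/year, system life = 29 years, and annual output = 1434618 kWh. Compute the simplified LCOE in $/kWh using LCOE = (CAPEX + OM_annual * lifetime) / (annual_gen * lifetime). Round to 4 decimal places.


Total cost = CAPEX + OM * lifetime = 4563320 + 23764 * 29 = 4563320 + 689156 = 5252476
Total generation = annual * lifetime = 1434618 * 29 = 41603922 kWh
LCOE = 5252476 / 41603922
LCOE = 0.1262 $/kWh

0.1262


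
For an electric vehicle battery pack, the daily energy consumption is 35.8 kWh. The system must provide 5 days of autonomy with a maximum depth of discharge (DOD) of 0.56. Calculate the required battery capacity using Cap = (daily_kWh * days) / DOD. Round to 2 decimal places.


Total energy needed = daily * days = 35.8 * 5 = 179.0 kWh
Account for depth of discharge:
  Cap = total_energy / DOD = 179.0 / 0.56
  Cap = 319.64 kWh

319.64


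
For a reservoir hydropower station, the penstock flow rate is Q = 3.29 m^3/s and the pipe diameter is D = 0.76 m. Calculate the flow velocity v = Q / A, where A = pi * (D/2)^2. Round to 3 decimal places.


Compute pipe cross-sectional area:
  A = pi * (D/2)^2 = pi * (0.76/2)^2 = 0.4536 m^2
Calculate velocity:
  v = Q / A = 3.29 / 0.4536
  v = 7.252 m/s

7.252


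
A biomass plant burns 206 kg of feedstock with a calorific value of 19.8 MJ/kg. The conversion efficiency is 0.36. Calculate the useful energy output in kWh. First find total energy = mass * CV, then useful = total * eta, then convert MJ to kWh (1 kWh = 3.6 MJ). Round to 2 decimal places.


Total energy = mass * CV = 206 * 19.8 = 4078.8 MJ
Useful energy = total * eta = 4078.8 * 0.36 = 1468.37 MJ
Convert to kWh: 1468.37 / 3.6
Useful energy = 407.88 kWh

407.88


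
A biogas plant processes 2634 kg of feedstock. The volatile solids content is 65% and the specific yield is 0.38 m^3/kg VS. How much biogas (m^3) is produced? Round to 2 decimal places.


Compute volatile solids:
  VS = mass * VS_fraction = 2634 * 0.65 = 1712.1 kg
Calculate biogas volume:
  Biogas = VS * specific_yield = 1712.1 * 0.38
  Biogas = 650.60 m^3

650.60


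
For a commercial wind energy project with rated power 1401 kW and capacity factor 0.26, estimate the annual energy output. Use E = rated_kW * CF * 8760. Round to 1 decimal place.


Annual energy = rated_kW * capacity_factor * hours_per_year
Given: P_rated = 1401 kW, CF = 0.26, hours = 8760
E = 1401 * 0.26 * 8760
E = 3190917.6 kWh

3190917.6


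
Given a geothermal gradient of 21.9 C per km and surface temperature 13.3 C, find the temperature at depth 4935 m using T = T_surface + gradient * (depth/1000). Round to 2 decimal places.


Convert depth to km: 4935 / 1000 = 4.935 km
Temperature increase = gradient * depth_km = 21.9 * 4.935 = 108.08 C
Temperature at depth = T_surface + delta_T = 13.3 + 108.08
T = 121.38 C

121.38


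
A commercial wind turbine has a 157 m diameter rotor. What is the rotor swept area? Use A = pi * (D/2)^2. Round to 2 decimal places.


Compute the rotor radius:
  r = D / 2 = 157 / 2 = 78.5 m
Calculate swept area:
  A = pi * r^2 = pi * 78.5^2
  A = 19359.28 m^2

19359.28


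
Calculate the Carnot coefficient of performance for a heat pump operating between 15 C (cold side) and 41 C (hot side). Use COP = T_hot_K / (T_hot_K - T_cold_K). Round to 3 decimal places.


Convert to Kelvin:
  T_hot = 41 + 273.15 = 314.15 K
  T_cold = 15 + 273.15 = 288.15 K
Apply Carnot COP formula:
  COP = T_hot_K / (T_hot_K - T_cold_K) = 314.15 / 26.0
  COP = 12.083

12.083


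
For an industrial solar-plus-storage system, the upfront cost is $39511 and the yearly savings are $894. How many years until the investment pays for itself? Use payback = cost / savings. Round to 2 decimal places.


Simple payback period = initial cost / annual savings
Payback = 39511 / 894
Payback = 44.20 years

44.20


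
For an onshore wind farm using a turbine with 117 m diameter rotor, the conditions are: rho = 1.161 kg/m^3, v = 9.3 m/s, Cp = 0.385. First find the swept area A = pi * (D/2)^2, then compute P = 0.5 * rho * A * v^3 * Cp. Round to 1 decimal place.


Step 1 -- Compute swept area:
  A = pi * (D/2)^2 = pi * (117/2)^2 = 10751.32 m^2
Step 2 -- Apply wind power equation:
  P = 0.5 * rho * A * v^3 * Cp
  v^3 = 9.3^3 = 804.357
  P = 0.5 * 1.161 * 10751.32 * 804.357 * 0.385
  P = 1932739.9 W

1932739.9


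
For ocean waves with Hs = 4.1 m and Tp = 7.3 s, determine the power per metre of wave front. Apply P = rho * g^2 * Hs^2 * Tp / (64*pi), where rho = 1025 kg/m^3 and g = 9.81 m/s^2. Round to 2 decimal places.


Apply wave power formula:
  g^2 = 9.81^2 = 96.2361
  Hs^2 = 4.1^2 = 16.81
  Numerator = rho * g^2 * Hs^2 * Tp = 1025 * 96.2361 * 16.81 * 7.3 = 12104656.05
  Denominator = 64 * pi = 201.0619
  P = 12104656.05 / 201.0619 = 60203.62 W/m

60203.62


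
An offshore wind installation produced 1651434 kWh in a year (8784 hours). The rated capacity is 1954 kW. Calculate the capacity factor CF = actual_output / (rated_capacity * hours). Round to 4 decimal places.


Capacity factor = actual output / maximum possible output
Maximum possible = rated * hours = 1954 * 8784 = 17163936 kWh
CF = 1651434 / 17163936
CF = 0.0962

0.0962


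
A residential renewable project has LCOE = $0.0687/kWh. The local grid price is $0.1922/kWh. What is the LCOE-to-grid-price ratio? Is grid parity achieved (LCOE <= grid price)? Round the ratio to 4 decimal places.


Compare LCOE to grid price:
  LCOE = $0.0687/kWh, Grid price = $0.1922/kWh
  Ratio = LCOE / grid_price = 0.0687 / 0.1922 = 0.3574
  Grid parity achieved (ratio <= 1)? yes

0.3574


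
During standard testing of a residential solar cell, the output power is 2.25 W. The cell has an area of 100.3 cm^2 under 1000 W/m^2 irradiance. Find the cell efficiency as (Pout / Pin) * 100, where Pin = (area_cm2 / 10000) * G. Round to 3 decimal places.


First compute the input power:
  Pin = area_cm2 / 10000 * G = 100.3 / 10000 * 1000 = 10.03 W
Then compute efficiency:
  Efficiency = (Pout / Pin) * 100 = (2.25 / 10.03) * 100
  Efficiency = 22.433%

22.433


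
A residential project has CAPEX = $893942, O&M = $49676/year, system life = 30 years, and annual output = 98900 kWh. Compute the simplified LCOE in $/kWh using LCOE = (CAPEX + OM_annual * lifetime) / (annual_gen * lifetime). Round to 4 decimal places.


Total cost = CAPEX + OM * lifetime = 893942 + 49676 * 30 = 893942 + 1490280 = 2384222
Total generation = annual * lifetime = 98900 * 30 = 2967000 kWh
LCOE = 2384222 / 2967000
LCOE = 0.8036 $/kWh

0.8036


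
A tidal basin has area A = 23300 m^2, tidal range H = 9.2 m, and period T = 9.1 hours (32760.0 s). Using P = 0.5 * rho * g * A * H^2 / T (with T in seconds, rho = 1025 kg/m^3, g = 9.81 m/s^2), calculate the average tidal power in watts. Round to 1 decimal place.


Convert period to seconds: T = 9.1 * 3600 = 32760.0 s
H^2 = 9.2^2 = 84.64
P = 0.5 * rho * g * A * H^2 / T
P = 0.5 * 1025 * 9.81 * 23300 * 84.64 / 32760.0
P = 302656.9 W

302656.9


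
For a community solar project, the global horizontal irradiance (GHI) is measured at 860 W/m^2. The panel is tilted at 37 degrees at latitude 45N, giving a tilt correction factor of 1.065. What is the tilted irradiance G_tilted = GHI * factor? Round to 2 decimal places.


Identify the given values:
  GHI = 860 W/m^2, tilt correction factor = 1.065
Apply the formula G_tilted = GHI * factor:
  G_tilted = 860 * 1.065
  G_tilted = 915.90 W/m^2

915.90


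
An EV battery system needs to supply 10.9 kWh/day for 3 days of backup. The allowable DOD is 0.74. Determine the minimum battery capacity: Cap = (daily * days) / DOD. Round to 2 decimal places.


Total energy needed = daily * days = 10.9 * 3 = 32.7 kWh
Account for depth of discharge:
  Cap = total_energy / DOD = 32.7 / 0.74
  Cap = 44.19 kWh

44.19


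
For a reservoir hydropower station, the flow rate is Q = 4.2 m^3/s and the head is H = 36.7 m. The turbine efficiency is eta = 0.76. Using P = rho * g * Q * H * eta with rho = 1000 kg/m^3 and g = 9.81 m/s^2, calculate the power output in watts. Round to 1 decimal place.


Apply the hydropower formula P = rho * g * Q * H * eta
rho * g = 1000 * 9.81 = 9810.0
P = 9810.0 * 4.2 * 36.7 * 0.76
P = 1149206.2 W

1149206.2


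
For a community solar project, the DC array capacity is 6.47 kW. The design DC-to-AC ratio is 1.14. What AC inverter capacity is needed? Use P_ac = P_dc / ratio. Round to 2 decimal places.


The inverter AC capacity is determined by the DC/AC ratio.
Given: P_dc = 6.47 kW, DC/AC ratio = 1.14
P_ac = P_dc / ratio = 6.47 / 1.14
P_ac = 5.68 kW

5.68


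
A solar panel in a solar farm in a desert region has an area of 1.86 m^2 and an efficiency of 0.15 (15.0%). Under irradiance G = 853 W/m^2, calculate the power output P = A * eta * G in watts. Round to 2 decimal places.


Use the solar power formula P = A * eta * G.
Given: A = 1.86 m^2, eta = 0.15, G = 853 W/m^2
P = 1.86 * 0.15 * 853
P = 237.99 W

237.99


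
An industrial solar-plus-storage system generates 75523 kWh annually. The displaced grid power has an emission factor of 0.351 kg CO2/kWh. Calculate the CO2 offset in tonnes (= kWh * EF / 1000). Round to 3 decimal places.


CO2 offset in kg = generation * emission_factor
CO2 offset = 75523 * 0.351 = 26508.57 kg
Convert to tonnes:
  CO2 offset = 26508.57 / 1000 = 26.509 tonnes

26.509


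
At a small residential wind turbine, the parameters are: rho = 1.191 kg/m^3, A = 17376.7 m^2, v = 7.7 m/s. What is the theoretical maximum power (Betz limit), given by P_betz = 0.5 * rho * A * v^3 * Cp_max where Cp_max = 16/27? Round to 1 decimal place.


The Betz coefficient Cp_max = 16/27 = 0.5926
v^3 = 7.7^3 = 456.533
P_betz = 0.5 * rho * A * v^3 * Cp_max
P_betz = 0.5 * 1.191 * 17376.7 * 456.533 * 0.5926
P_betz = 2799480.6 W

2799480.6


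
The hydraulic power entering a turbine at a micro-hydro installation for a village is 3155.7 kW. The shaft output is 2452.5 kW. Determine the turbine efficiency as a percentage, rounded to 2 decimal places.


Turbine efficiency = (output power / input power) * 100
eta = (2452.5 / 3155.7) * 100
eta = 77.72%

77.72


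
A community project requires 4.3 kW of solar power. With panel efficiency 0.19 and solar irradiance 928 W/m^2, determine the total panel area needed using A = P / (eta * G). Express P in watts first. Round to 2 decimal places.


Convert target power to watts: P = 4.3 * 1000 = 4300.0 W
Compute denominator: eta * G = 0.19 * 928 = 176.32
Required area A = P / (eta * G) = 4300.0 / 176.32
A = 24.39 m^2

24.39


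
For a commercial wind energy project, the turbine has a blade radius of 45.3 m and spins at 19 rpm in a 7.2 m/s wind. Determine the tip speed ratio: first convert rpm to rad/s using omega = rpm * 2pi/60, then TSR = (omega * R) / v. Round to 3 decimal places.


Convert rotational speed to rad/s:
  omega = 19 * 2 * pi / 60 = 1.9897 rad/s
Compute tip speed:
  v_tip = omega * R = 1.9897 * 45.3 = 90.132 m/s
Tip speed ratio:
  TSR = v_tip / v_wind = 90.132 / 7.2 = 12.518

12.518


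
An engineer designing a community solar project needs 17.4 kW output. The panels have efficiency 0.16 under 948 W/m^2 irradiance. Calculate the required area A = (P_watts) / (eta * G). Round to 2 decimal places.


Convert target power to watts: P = 17.4 * 1000 = 17400.0 W
Compute denominator: eta * G = 0.16 * 948 = 151.68
Required area A = P / (eta * G) = 17400.0 / 151.68
A = 114.72 m^2

114.72


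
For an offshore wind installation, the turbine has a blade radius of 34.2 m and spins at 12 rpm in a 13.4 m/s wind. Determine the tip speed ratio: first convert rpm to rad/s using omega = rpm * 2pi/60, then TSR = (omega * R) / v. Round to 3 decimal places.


Convert rotational speed to rad/s:
  omega = 12 * 2 * pi / 60 = 1.2566 rad/s
Compute tip speed:
  v_tip = omega * R = 1.2566 * 34.2 = 42.977 m/s
Tip speed ratio:
  TSR = v_tip / v_wind = 42.977 / 13.4 = 3.207

3.207


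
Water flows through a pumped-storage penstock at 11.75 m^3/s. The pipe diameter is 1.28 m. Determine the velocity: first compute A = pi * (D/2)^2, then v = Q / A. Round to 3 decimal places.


Compute pipe cross-sectional area:
  A = pi * (D/2)^2 = pi * (1.28/2)^2 = 1.2868 m^2
Calculate velocity:
  v = Q / A = 11.75 / 1.2868
  v = 9.131 m/s

9.131


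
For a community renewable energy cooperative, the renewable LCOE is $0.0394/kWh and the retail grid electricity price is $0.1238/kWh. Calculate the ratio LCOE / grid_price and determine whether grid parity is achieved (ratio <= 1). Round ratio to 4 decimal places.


Compare LCOE to grid price:
  LCOE = $0.0394/kWh, Grid price = $0.1238/kWh
  Ratio = LCOE / grid_price = 0.0394 / 0.1238 = 0.3183
  Grid parity achieved (ratio <= 1)? yes

0.3183


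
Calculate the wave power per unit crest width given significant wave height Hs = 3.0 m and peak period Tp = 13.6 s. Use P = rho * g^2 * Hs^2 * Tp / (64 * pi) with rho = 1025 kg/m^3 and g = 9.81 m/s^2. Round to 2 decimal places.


Apply wave power formula:
  g^2 = 9.81^2 = 96.2361
  Hs^2 = 3.0^2 = 9.0
  Numerator = rho * g^2 * Hs^2 * Tp = 1025 * 96.2361 * 9.0 * 13.6 = 12073781.11
  Denominator = 64 * pi = 201.0619
  P = 12073781.11 / 201.0619 = 60050.06 W/m

60050.06


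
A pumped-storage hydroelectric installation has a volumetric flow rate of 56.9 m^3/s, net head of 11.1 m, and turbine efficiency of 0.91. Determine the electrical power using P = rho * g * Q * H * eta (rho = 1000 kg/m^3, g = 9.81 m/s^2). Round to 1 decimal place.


Apply the hydropower formula P = rho * g * Q * H * eta
rho * g = 1000 * 9.81 = 9810.0
P = 9810.0 * 56.9 * 11.1 * 0.91
P = 5638267.1 W

5638267.1


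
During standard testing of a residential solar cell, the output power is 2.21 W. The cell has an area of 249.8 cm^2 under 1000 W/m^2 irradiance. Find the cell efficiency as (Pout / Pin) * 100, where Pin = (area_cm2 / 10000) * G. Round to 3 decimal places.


First compute the input power:
  Pin = area_cm2 / 10000 * G = 249.8 / 10000 * 1000 = 24.98 W
Then compute efficiency:
  Efficiency = (Pout / Pin) * 100 = (2.21 / 24.98) * 100
  Efficiency = 8.847%

8.847


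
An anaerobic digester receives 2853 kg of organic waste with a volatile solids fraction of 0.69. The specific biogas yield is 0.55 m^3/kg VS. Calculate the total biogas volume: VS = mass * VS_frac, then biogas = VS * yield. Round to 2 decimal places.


Compute volatile solids:
  VS = mass * VS_fraction = 2853 * 0.69 = 1968.57 kg
Calculate biogas volume:
  Biogas = VS * specific_yield = 1968.57 * 0.55
  Biogas = 1082.71 m^3

1082.71


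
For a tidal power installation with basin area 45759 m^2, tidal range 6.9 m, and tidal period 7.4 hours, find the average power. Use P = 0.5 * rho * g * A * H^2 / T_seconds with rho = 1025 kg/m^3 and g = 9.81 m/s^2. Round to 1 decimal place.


Convert period to seconds: T = 7.4 * 3600 = 26640.0 s
H^2 = 6.9^2 = 47.61
P = 0.5 * rho * g * A * H^2 / T
P = 0.5 * 1025 * 9.81 * 45759 * 47.61 / 26640.0
P = 411152.9 W

411152.9


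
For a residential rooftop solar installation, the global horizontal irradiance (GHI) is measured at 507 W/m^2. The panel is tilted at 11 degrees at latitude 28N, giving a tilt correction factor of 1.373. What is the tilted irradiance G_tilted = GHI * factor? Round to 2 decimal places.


Identify the given values:
  GHI = 507 W/m^2, tilt correction factor = 1.373
Apply the formula G_tilted = GHI * factor:
  G_tilted = 507 * 1.373
  G_tilted = 696.11 W/m^2

696.11


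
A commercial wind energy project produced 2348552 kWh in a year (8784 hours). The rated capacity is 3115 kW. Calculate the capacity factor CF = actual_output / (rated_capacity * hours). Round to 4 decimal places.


Capacity factor = actual output / maximum possible output
Maximum possible = rated * hours = 3115 * 8784 = 27362160 kWh
CF = 2348552 / 27362160
CF = 0.0858

0.0858


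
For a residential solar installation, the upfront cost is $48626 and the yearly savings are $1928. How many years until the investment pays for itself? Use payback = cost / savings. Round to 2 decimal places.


Simple payback period = initial cost / annual savings
Payback = 48626 / 1928
Payback = 25.22 years

25.22


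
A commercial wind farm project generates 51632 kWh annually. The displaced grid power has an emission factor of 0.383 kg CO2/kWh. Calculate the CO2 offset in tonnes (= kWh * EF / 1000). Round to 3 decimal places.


CO2 offset in kg = generation * emission_factor
CO2 offset = 51632 * 0.383 = 19775.06 kg
Convert to tonnes:
  CO2 offset = 19775.06 / 1000 = 19.775 tonnes

19.775


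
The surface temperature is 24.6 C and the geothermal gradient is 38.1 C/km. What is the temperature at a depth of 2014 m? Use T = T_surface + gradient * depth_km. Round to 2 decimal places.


Convert depth to km: 2014 / 1000 = 2.014 km
Temperature increase = gradient * depth_km = 38.1 * 2.014 = 76.73 C
Temperature at depth = T_surface + delta_T = 24.6 + 76.73
T = 101.33 C

101.33


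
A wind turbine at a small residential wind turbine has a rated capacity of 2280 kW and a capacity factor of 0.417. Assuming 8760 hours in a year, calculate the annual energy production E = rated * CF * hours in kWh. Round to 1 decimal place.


Annual energy = rated_kW * capacity_factor * hours_per_year
Given: P_rated = 2280 kW, CF = 0.417, hours = 8760
E = 2280 * 0.417 * 8760
E = 8328657.6 kWh

8328657.6


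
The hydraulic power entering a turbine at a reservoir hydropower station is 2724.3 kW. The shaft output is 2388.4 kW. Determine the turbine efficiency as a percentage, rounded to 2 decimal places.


Turbine efficiency = (output power / input power) * 100
eta = (2388.4 / 2724.3) * 100
eta = 87.67%

87.67


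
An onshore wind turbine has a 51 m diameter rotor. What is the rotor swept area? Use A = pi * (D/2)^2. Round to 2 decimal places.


Compute the rotor radius:
  r = D / 2 = 51 / 2 = 25.5 m
Calculate swept area:
  A = pi * r^2 = pi * 25.5^2
  A = 2042.82 m^2

2042.82


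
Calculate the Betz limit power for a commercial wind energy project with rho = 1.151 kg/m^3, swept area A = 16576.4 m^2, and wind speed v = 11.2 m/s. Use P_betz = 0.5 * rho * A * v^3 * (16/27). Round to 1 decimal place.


The Betz coefficient Cp_max = 16/27 = 0.5926
v^3 = 11.2^3 = 1404.928
P_betz = 0.5 * rho * A * v^3 * Cp_max
P_betz = 0.5 * 1.151 * 16576.4 * 1404.928 * 0.5926
P_betz = 7942291.7 W

7942291.7


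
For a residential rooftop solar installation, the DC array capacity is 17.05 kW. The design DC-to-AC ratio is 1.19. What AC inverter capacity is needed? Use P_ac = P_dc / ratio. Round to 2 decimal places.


The inverter AC capacity is determined by the DC/AC ratio.
Given: P_dc = 17.05 kW, DC/AC ratio = 1.19
P_ac = P_dc / ratio = 17.05 / 1.19
P_ac = 14.33 kW

14.33


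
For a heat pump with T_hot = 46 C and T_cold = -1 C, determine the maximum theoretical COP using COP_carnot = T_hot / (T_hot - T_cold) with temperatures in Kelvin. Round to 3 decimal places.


Convert to Kelvin:
  T_hot = 46 + 273.15 = 319.15 K
  T_cold = -1 + 273.15 = 272.15 K
Apply Carnot COP formula:
  COP = T_hot_K / (T_hot_K - T_cold_K) = 319.15 / 47.0
  COP = 6.790

6.790


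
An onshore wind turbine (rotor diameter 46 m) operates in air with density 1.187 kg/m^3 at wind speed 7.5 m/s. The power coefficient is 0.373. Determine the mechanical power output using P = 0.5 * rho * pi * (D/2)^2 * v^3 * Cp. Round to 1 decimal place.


Step 1 -- Compute swept area:
  A = pi * (D/2)^2 = pi * (46/2)^2 = 1661.9 m^2
Step 2 -- Apply wind power equation:
  P = 0.5 * rho * A * v^3 * Cp
  v^3 = 7.5^3 = 421.875
  P = 0.5 * 1.187 * 1661.9 * 421.875 * 0.373
  P = 155209.7 W

155209.7


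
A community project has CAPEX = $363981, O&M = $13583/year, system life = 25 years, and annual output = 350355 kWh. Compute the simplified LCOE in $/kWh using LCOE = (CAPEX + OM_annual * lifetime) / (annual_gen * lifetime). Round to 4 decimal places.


Total cost = CAPEX + OM * lifetime = 363981 + 13583 * 25 = 363981 + 339575 = 703556
Total generation = annual * lifetime = 350355 * 25 = 8758875 kWh
LCOE = 703556 / 8758875
LCOE = 0.0803 $/kWh

0.0803


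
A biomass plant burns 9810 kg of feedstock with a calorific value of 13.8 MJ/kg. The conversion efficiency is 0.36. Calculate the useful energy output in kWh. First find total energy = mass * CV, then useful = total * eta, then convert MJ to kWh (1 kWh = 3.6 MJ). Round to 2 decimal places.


Total energy = mass * CV = 9810 * 13.8 = 135378.0 MJ
Useful energy = total * eta = 135378.0 * 0.36 = 48736.08 MJ
Convert to kWh: 48736.08 / 3.6
Useful energy = 13537.80 kWh

13537.80
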